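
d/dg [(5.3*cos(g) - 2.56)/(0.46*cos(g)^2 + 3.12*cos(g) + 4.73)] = (2.438*cos(g)^2 - 2.3552*cos(g) - 33.0562)*sin(g)/(0.2116*cos(g)^4 + 2.8704*cos(g)^3 + 14.086*cos(g)^2 + 29.5152*cos(g) + 22.3729)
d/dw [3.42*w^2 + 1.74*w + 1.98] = 6.84*w + 1.74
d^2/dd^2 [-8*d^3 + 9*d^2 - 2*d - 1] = 18 - 48*d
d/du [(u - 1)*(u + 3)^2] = (u + 3)*(3*u + 1)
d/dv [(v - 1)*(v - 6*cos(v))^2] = (v - 6*cos(v))*(v + (2*v - 2)*(6*sin(v) + 1) - 6*cos(v))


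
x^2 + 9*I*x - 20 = (x + 4*I)*(x + 5*I)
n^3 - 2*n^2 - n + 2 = (n - 2)*(n - 1)*(n + 1)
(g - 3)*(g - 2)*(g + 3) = g^3 - 2*g^2 - 9*g + 18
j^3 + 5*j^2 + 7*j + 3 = (j + 1)^2*(j + 3)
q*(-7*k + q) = -7*k*q + q^2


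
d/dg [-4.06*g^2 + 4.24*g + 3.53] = 4.24 - 8.12*g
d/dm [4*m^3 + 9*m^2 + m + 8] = 12*m^2 + 18*m + 1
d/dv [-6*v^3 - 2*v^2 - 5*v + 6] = -18*v^2 - 4*v - 5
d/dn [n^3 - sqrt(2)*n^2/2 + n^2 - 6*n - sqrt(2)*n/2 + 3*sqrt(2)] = 3*n^2 - sqrt(2)*n + 2*n - 6 - sqrt(2)/2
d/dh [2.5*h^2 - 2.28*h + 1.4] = 5.0*h - 2.28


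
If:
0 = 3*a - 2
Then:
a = 2/3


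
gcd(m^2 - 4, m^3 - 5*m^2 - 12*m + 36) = m - 2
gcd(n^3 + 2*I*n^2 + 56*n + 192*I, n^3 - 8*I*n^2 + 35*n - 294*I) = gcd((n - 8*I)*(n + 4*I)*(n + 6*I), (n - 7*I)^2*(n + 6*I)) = n + 6*I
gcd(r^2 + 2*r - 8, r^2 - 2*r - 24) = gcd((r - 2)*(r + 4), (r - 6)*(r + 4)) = r + 4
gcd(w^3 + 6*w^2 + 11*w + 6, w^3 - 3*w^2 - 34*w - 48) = w^2 + 5*w + 6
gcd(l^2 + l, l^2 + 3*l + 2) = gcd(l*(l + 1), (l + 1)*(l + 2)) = l + 1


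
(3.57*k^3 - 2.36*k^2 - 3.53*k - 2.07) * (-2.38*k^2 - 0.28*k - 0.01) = -8.4966*k^5 + 4.6172*k^4 + 9.0265*k^3 + 5.9386*k^2 + 0.6149*k + 0.0207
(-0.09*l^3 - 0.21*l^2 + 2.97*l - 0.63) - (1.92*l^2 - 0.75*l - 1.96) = -0.09*l^3 - 2.13*l^2 + 3.72*l + 1.33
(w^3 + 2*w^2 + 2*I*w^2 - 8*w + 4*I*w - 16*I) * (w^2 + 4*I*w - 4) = w^5 + 2*w^4 + 6*I*w^4 - 20*w^3 + 12*I*w^3 - 24*w^2 - 56*I*w^2 + 96*w - 16*I*w + 64*I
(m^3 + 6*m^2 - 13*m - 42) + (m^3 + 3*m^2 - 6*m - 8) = 2*m^3 + 9*m^2 - 19*m - 50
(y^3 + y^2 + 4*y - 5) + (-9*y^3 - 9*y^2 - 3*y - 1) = -8*y^3 - 8*y^2 + y - 6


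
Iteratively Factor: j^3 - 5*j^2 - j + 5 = (j + 1)*(j^2 - 6*j + 5) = (j - 1)*(j + 1)*(j - 5)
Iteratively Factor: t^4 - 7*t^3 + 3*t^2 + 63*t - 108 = (t + 3)*(t^3 - 10*t^2 + 33*t - 36) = (t - 4)*(t + 3)*(t^2 - 6*t + 9) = (t - 4)*(t - 3)*(t + 3)*(t - 3)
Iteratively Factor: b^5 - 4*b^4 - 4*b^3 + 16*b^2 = (b)*(b^4 - 4*b^3 - 4*b^2 + 16*b) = b*(b - 2)*(b^3 - 2*b^2 - 8*b) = b*(b - 4)*(b - 2)*(b^2 + 2*b) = b*(b - 4)*(b - 2)*(b + 2)*(b)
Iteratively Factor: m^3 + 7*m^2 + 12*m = (m)*(m^2 + 7*m + 12) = m*(m + 4)*(m + 3)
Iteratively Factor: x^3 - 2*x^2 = (x)*(x^2 - 2*x) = x*(x - 2)*(x)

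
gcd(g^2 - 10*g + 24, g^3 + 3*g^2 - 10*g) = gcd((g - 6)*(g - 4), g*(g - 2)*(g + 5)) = 1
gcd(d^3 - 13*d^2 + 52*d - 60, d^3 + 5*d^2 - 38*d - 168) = d - 6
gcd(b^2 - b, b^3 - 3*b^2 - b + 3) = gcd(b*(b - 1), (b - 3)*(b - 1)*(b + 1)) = b - 1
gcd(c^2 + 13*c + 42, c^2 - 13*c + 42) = 1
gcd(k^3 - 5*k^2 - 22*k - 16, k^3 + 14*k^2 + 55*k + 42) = k + 1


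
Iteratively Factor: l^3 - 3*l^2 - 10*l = (l - 5)*(l^2 + 2*l) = (l - 5)*(l + 2)*(l)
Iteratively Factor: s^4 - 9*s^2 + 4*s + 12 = (s + 3)*(s^3 - 3*s^2 + 4) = (s - 2)*(s + 3)*(s^2 - s - 2) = (s - 2)*(s + 1)*(s + 3)*(s - 2)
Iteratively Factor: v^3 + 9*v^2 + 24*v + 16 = (v + 4)*(v^2 + 5*v + 4) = (v + 1)*(v + 4)*(v + 4)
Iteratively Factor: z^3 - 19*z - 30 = (z - 5)*(z^2 + 5*z + 6) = (z - 5)*(z + 3)*(z + 2)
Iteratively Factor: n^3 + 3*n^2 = (n + 3)*(n^2) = n*(n + 3)*(n)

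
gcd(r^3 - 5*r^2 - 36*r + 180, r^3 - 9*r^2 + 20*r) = r - 5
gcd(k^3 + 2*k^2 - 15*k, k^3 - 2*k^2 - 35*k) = k^2 + 5*k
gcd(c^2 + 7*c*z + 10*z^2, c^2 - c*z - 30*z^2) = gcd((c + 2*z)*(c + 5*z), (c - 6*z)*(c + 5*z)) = c + 5*z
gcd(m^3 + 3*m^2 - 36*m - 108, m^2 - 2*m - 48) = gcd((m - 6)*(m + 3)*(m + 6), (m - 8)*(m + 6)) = m + 6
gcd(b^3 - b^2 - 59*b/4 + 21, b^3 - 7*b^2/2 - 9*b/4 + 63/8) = b^2 - 5*b + 21/4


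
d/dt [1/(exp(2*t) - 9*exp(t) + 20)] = (9 - 2*exp(t))*exp(t)/(exp(2*t) - 9*exp(t) + 20)^2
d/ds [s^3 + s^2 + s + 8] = 3*s^2 + 2*s + 1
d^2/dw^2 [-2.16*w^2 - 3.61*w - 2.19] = -4.32000000000000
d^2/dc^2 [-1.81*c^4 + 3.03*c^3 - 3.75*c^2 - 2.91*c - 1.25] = -21.72*c^2 + 18.18*c - 7.5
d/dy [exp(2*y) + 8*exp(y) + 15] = 2*(exp(y) + 4)*exp(y)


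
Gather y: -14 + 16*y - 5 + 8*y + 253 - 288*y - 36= 198 - 264*y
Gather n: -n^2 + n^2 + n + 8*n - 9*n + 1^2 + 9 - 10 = 0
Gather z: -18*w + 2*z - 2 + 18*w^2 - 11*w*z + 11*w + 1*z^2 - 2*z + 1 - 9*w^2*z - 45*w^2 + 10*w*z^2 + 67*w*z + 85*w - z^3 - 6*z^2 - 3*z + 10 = -27*w^2 + 78*w - z^3 + z^2*(10*w - 5) + z*(-9*w^2 + 56*w - 3) + 9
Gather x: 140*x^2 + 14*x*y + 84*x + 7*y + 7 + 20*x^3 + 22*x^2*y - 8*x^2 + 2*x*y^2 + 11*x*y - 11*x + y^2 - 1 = 20*x^3 + x^2*(22*y + 132) + x*(2*y^2 + 25*y + 73) + y^2 + 7*y + 6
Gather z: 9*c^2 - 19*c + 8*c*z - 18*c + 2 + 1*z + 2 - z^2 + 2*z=9*c^2 - 37*c - z^2 + z*(8*c + 3) + 4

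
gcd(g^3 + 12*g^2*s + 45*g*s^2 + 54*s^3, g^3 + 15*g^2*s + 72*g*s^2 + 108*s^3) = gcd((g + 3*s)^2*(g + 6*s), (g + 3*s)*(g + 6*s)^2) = g^2 + 9*g*s + 18*s^2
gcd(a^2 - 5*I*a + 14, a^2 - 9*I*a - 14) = a - 7*I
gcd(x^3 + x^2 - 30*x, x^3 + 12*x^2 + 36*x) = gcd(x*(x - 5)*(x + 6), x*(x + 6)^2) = x^2 + 6*x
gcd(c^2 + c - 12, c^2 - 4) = 1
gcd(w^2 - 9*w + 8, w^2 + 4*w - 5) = w - 1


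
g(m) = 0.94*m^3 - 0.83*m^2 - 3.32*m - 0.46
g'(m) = 2.82*m^2 - 1.66*m - 3.32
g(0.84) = -3.28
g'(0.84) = -2.72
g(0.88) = -3.38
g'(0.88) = -2.60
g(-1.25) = 0.56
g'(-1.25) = 3.16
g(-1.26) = 0.53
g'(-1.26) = 3.25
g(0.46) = -2.07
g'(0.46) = -3.49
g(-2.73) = -16.71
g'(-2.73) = 22.23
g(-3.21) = -29.45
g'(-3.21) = 31.07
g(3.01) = 7.66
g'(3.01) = 17.23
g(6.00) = 152.78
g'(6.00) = 88.24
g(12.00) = 1464.50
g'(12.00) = 382.84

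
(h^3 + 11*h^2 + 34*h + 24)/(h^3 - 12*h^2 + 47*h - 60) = (h^3 + 11*h^2 + 34*h + 24)/(h^3 - 12*h^2 + 47*h - 60)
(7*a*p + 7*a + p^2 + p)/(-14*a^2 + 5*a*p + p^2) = (p + 1)/(-2*a + p)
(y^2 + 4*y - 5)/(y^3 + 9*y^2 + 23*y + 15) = (y - 1)/(y^2 + 4*y + 3)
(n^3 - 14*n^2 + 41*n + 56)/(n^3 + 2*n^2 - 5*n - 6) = (n^2 - 15*n + 56)/(n^2 + n - 6)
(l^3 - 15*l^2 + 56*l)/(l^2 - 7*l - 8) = l*(l - 7)/(l + 1)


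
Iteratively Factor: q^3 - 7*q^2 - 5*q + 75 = (q - 5)*(q^2 - 2*q - 15) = (q - 5)^2*(q + 3)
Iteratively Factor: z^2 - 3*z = (z)*(z - 3)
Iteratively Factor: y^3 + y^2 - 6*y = (y)*(y^2 + y - 6) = y*(y + 3)*(y - 2)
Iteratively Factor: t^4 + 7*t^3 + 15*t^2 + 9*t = (t + 1)*(t^3 + 6*t^2 + 9*t) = (t + 1)*(t + 3)*(t^2 + 3*t) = t*(t + 1)*(t + 3)*(t + 3)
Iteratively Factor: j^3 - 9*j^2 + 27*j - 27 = (j - 3)*(j^2 - 6*j + 9) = (j - 3)^2*(j - 3)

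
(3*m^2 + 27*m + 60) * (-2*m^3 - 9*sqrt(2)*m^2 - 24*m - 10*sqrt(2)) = -6*m^5 - 54*m^4 - 27*sqrt(2)*m^4 - 243*sqrt(2)*m^3 - 192*m^3 - 570*sqrt(2)*m^2 - 648*m^2 - 1440*m - 270*sqrt(2)*m - 600*sqrt(2)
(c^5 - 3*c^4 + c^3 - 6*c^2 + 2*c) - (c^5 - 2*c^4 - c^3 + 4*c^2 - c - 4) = -c^4 + 2*c^3 - 10*c^2 + 3*c + 4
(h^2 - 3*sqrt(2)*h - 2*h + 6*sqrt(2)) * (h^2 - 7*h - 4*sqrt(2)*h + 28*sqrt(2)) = h^4 - 7*sqrt(2)*h^3 - 9*h^3 + 38*h^2 + 63*sqrt(2)*h^2 - 216*h - 98*sqrt(2)*h + 336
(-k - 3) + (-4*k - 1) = -5*k - 4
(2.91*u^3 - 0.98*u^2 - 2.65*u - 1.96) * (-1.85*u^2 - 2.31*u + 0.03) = -5.3835*u^5 - 4.9091*u^4 + 7.2536*u^3 + 9.7181*u^2 + 4.4481*u - 0.0588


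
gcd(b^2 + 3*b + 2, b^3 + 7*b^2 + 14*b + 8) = b^2 + 3*b + 2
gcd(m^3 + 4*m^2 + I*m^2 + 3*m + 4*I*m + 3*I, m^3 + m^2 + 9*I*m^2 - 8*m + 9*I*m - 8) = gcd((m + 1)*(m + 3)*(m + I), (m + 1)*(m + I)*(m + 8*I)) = m^2 + m*(1 + I) + I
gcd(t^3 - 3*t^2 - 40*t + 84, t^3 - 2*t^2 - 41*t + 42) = t^2 - t - 42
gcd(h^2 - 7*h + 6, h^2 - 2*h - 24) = h - 6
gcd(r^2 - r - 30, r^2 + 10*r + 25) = r + 5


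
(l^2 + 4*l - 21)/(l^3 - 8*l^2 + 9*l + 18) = (l + 7)/(l^2 - 5*l - 6)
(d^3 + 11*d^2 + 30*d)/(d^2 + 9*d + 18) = d*(d + 5)/(d + 3)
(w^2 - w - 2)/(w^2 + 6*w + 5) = (w - 2)/(w + 5)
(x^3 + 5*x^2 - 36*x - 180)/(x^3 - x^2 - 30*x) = (x + 6)/x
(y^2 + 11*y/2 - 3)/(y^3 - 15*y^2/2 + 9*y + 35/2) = (2*y^2 + 11*y - 6)/(2*y^3 - 15*y^2 + 18*y + 35)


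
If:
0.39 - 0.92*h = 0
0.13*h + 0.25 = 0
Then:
No Solution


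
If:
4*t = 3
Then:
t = 3/4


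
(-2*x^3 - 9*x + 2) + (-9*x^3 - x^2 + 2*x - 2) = -11*x^3 - x^2 - 7*x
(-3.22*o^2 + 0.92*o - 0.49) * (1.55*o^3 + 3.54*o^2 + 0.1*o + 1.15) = -4.991*o^5 - 9.9728*o^4 + 2.1753*o^3 - 5.3456*o^2 + 1.009*o - 0.5635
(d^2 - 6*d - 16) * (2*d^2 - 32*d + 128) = 2*d^4 - 44*d^3 + 288*d^2 - 256*d - 2048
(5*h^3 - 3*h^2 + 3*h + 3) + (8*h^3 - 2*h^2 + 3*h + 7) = 13*h^3 - 5*h^2 + 6*h + 10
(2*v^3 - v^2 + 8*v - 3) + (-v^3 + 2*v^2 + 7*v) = v^3 + v^2 + 15*v - 3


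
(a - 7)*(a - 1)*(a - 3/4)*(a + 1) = a^4 - 31*a^3/4 + 17*a^2/4 + 31*a/4 - 21/4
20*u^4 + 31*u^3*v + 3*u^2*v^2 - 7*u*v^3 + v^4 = (-5*u + v)*(-4*u + v)*(u + v)^2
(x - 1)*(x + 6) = x^2 + 5*x - 6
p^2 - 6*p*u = p*(p - 6*u)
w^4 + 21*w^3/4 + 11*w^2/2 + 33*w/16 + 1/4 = (w + 1/4)*(w + 1/2)^2*(w + 4)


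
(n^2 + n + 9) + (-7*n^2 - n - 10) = -6*n^2 - 1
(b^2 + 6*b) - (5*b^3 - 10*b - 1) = -5*b^3 + b^2 + 16*b + 1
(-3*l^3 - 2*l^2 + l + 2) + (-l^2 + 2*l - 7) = -3*l^3 - 3*l^2 + 3*l - 5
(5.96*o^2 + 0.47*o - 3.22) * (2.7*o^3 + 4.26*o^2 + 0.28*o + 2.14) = 16.092*o^5 + 26.6586*o^4 - 5.023*o^3 - 0.831199999999999*o^2 + 0.1042*o - 6.8908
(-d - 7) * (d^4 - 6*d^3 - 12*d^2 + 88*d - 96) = -d^5 - d^4 + 54*d^3 - 4*d^2 - 520*d + 672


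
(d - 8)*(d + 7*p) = d^2 + 7*d*p - 8*d - 56*p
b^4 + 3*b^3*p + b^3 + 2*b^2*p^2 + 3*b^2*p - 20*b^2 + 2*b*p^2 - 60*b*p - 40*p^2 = (b - 4)*(b + 5)*(b + p)*(b + 2*p)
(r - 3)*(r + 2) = r^2 - r - 6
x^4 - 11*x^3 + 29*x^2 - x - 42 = (x - 7)*(x - 3)*(x - 2)*(x + 1)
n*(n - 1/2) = n^2 - n/2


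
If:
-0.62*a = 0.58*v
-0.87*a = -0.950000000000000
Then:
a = 1.09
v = -1.17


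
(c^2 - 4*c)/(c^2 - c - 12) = c/(c + 3)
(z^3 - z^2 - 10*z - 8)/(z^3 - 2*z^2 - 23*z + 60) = (z^2 + 3*z + 2)/(z^2 + 2*z - 15)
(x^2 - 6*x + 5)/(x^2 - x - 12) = (-x^2 + 6*x - 5)/(-x^2 + x + 12)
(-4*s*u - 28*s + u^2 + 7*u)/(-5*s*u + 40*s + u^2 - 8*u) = (4*s*u + 28*s - u^2 - 7*u)/(5*s*u - 40*s - u^2 + 8*u)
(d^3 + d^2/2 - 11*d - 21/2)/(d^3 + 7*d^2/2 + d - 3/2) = (2*d - 7)/(2*d - 1)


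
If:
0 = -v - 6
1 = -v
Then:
No Solution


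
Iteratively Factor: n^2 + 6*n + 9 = (n + 3)*(n + 3)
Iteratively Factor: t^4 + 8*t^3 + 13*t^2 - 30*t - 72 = (t + 4)*(t^3 + 4*t^2 - 3*t - 18) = (t + 3)*(t + 4)*(t^2 + t - 6) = (t - 2)*(t + 3)*(t + 4)*(t + 3)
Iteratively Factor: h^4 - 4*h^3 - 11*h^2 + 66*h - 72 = (h - 2)*(h^3 - 2*h^2 - 15*h + 36) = (h - 3)*(h - 2)*(h^2 + h - 12) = (h - 3)^2*(h - 2)*(h + 4)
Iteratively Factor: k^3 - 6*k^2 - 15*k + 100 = (k - 5)*(k^2 - k - 20) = (k - 5)^2*(k + 4)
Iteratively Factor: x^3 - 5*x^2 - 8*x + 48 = (x - 4)*(x^2 - x - 12) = (x - 4)^2*(x + 3)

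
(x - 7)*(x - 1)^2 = x^3 - 9*x^2 + 15*x - 7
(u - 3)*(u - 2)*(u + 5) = u^3 - 19*u + 30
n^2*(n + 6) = n^3 + 6*n^2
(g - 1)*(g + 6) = g^2 + 5*g - 6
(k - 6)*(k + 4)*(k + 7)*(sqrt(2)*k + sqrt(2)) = sqrt(2)*k^4 + 6*sqrt(2)*k^3 - 33*sqrt(2)*k^2 - 206*sqrt(2)*k - 168*sqrt(2)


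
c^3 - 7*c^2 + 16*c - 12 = (c - 3)*(c - 2)^2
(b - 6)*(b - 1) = b^2 - 7*b + 6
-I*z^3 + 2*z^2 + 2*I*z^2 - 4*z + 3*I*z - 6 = (z - 3)*(z + 2*I)*(-I*z - I)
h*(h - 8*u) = h^2 - 8*h*u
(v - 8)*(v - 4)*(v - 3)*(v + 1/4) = v^4 - 59*v^3/4 + 257*v^2/4 - 79*v - 24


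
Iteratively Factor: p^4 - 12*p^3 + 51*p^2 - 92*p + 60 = (p - 3)*(p^3 - 9*p^2 + 24*p - 20) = (p - 5)*(p - 3)*(p^2 - 4*p + 4) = (p - 5)*(p - 3)*(p - 2)*(p - 2)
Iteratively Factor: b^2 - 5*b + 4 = (b - 4)*(b - 1)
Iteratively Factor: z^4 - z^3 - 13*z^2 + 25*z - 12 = (z - 1)*(z^3 - 13*z + 12) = (z - 3)*(z - 1)*(z^2 + 3*z - 4) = (z - 3)*(z - 1)*(z + 4)*(z - 1)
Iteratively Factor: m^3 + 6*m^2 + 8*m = (m)*(m^2 + 6*m + 8) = m*(m + 2)*(m + 4)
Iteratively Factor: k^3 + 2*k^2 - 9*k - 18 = (k + 2)*(k^2 - 9) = (k + 2)*(k + 3)*(k - 3)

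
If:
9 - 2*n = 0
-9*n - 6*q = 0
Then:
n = 9/2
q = -27/4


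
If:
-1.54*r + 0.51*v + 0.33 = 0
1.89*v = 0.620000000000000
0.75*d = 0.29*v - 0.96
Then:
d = -1.15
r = 0.32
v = 0.33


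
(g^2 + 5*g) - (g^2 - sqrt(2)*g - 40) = sqrt(2)*g + 5*g + 40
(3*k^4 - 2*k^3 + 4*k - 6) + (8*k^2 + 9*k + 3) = 3*k^4 - 2*k^3 + 8*k^2 + 13*k - 3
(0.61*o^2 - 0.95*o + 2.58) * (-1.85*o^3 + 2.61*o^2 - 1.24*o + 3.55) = -1.1285*o^5 + 3.3496*o^4 - 8.0089*o^3 + 10.0773*o^2 - 6.5717*o + 9.159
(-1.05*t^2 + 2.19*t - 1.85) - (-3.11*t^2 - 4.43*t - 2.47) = 2.06*t^2 + 6.62*t + 0.62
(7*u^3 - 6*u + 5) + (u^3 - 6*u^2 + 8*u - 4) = 8*u^3 - 6*u^2 + 2*u + 1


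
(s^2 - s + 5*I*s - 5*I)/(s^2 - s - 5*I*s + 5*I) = (s + 5*I)/(s - 5*I)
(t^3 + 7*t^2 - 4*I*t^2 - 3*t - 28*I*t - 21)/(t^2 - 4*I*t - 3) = t + 7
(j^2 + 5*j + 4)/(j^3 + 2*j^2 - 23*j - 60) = (j + 1)/(j^2 - 2*j - 15)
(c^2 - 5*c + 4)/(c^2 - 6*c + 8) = (c - 1)/(c - 2)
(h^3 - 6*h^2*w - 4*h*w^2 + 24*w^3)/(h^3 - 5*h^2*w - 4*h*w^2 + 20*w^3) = (-h + 6*w)/(-h + 5*w)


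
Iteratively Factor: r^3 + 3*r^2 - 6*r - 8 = (r + 1)*(r^2 + 2*r - 8) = (r - 2)*(r + 1)*(r + 4)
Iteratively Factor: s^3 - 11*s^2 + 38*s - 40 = (s - 2)*(s^2 - 9*s + 20) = (s - 5)*(s - 2)*(s - 4)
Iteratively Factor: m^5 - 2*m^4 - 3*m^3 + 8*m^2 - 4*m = (m + 2)*(m^4 - 4*m^3 + 5*m^2 - 2*m) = m*(m + 2)*(m^3 - 4*m^2 + 5*m - 2) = m*(m - 1)*(m + 2)*(m^2 - 3*m + 2) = m*(m - 2)*(m - 1)*(m + 2)*(m - 1)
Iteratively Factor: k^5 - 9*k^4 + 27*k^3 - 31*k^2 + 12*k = (k - 1)*(k^4 - 8*k^3 + 19*k^2 - 12*k) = (k - 4)*(k - 1)*(k^3 - 4*k^2 + 3*k) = (k - 4)*(k - 1)^2*(k^2 - 3*k) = k*(k - 4)*(k - 1)^2*(k - 3)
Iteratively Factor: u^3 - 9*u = (u + 3)*(u^2 - 3*u) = (u - 3)*(u + 3)*(u)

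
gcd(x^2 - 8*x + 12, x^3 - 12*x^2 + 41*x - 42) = x - 2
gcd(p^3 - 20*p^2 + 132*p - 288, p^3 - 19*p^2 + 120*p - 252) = p^2 - 12*p + 36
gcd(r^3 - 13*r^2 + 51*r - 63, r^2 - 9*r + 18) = r - 3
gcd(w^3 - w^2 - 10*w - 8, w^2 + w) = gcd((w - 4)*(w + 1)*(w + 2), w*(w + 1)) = w + 1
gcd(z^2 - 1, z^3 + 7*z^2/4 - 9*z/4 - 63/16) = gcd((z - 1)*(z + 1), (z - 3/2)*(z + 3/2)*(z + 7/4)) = 1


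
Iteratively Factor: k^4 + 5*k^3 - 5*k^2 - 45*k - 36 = (k - 3)*(k^3 + 8*k^2 + 19*k + 12) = (k - 3)*(k + 1)*(k^2 + 7*k + 12) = (k - 3)*(k + 1)*(k + 3)*(k + 4)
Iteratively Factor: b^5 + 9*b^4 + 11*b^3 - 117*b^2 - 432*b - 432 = (b + 3)*(b^4 + 6*b^3 - 7*b^2 - 96*b - 144) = (b + 3)*(b + 4)*(b^3 + 2*b^2 - 15*b - 36) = (b + 3)^2*(b + 4)*(b^2 - b - 12) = (b + 3)^3*(b + 4)*(b - 4)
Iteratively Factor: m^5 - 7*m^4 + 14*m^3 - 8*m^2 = (m - 2)*(m^4 - 5*m^3 + 4*m^2) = (m - 2)*(m - 1)*(m^3 - 4*m^2) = m*(m - 2)*(m - 1)*(m^2 - 4*m) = m*(m - 4)*(m - 2)*(m - 1)*(m)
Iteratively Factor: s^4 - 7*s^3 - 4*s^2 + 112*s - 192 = (s + 4)*(s^3 - 11*s^2 + 40*s - 48) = (s - 4)*(s + 4)*(s^2 - 7*s + 12) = (s - 4)*(s - 3)*(s + 4)*(s - 4)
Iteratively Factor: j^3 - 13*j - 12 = (j + 3)*(j^2 - 3*j - 4) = (j - 4)*(j + 3)*(j + 1)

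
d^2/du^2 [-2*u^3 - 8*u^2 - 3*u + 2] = -12*u - 16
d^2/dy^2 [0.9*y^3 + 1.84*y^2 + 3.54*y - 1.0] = 5.4*y + 3.68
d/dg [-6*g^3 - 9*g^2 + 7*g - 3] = -18*g^2 - 18*g + 7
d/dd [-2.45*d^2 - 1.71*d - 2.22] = -4.9*d - 1.71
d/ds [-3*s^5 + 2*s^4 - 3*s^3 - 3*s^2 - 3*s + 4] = -15*s^4 + 8*s^3 - 9*s^2 - 6*s - 3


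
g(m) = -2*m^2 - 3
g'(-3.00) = 12.00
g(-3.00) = -21.00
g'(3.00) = -12.00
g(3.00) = -21.00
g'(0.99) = -3.96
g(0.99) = -4.96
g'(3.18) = -12.72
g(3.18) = -23.22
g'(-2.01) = 8.04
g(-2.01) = -11.08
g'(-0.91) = 3.64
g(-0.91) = -4.66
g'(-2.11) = 8.44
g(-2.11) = -11.90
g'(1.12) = -4.48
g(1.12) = -5.51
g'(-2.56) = 10.24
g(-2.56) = -16.11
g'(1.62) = -6.48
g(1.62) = -8.25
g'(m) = -4*m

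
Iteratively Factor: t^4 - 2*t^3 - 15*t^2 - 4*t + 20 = (t - 5)*(t^3 + 3*t^2 - 4) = (t - 5)*(t + 2)*(t^2 + t - 2) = (t - 5)*(t - 1)*(t + 2)*(t + 2)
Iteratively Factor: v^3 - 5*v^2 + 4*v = (v)*(v^2 - 5*v + 4) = v*(v - 4)*(v - 1)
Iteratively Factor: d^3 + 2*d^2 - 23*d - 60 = (d - 5)*(d^2 + 7*d + 12) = (d - 5)*(d + 4)*(d + 3)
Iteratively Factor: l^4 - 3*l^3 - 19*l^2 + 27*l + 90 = (l - 5)*(l^3 + 2*l^2 - 9*l - 18) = (l - 5)*(l + 2)*(l^2 - 9) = (l - 5)*(l - 3)*(l + 2)*(l + 3)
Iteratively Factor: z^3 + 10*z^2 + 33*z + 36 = (z + 3)*(z^2 + 7*z + 12) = (z + 3)^2*(z + 4)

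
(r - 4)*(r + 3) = r^2 - r - 12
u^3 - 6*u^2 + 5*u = u*(u - 5)*(u - 1)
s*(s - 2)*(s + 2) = s^3 - 4*s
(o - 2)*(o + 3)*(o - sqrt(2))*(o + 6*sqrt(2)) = o^4 + o^3 + 5*sqrt(2)*o^3 - 18*o^2 + 5*sqrt(2)*o^2 - 30*sqrt(2)*o - 12*o + 72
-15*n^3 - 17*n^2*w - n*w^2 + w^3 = (-5*n + w)*(n + w)*(3*n + w)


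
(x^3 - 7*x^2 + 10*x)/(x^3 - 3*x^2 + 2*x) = (x - 5)/(x - 1)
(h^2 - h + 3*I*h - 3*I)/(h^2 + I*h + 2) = (h^2 - h + 3*I*h - 3*I)/(h^2 + I*h + 2)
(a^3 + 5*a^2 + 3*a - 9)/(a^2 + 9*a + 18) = (a^2 + 2*a - 3)/(a + 6)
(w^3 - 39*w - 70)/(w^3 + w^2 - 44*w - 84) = (w + 5)/(w + 6)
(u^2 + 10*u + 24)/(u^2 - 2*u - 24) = (u + 6)/(u - 6)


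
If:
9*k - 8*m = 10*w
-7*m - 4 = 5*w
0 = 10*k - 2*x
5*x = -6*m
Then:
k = 1/2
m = -25/12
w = 127/60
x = 5/2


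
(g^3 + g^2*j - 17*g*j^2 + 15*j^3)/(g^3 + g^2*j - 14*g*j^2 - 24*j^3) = (g^3 + g^2*j - 17*g*j^2 + 15*j^3)/(g^3 + g^2*j - 14*g*j^2 - 24*j^3)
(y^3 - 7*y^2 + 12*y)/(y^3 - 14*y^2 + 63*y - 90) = y*(y - 4)/(y^2 - 11*y + 30)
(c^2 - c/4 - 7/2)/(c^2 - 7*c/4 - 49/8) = 2*(c - 2)/(2*c - 7)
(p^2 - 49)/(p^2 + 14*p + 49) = (p - 7)/(p + 7)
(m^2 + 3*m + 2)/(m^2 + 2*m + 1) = (m + 2)/(m + 1)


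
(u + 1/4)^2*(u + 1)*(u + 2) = u^4 + 7*u^3/2 + 57*u^2/16 + 19*u/16 + 1/8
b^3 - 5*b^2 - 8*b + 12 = (b - 6)*(b - 1)*(b + 2)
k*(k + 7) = k^2 + 7*k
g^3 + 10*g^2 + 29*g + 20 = (g + 1)*(g + 4)*(g + 5)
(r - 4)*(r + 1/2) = r^2 - 7*r/2 - 2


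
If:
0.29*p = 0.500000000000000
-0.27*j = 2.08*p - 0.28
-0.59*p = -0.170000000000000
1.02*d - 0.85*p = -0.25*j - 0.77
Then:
No Solution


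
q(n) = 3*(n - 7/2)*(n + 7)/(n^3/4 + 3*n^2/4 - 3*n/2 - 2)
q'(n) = 3*(n - 7/2)*(n + 7)*(-3*n^2/4 - 3*n/2 + 3/2)/(n^3/4 + 3*n^2/4 - 3*n/2 - 2)^2 + 3*(n - 7/2)/(n^3/4 + 3*n^2/4 - 3*n/2 - 2) + 3*(n + 7)/(n^3/4 + 3*n^2/4 - 3*n/2 - 2)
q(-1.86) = -46.54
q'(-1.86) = -44.80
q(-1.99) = -41.57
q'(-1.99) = -32.45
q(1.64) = 35.98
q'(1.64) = 64.75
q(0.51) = 26.56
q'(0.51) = -11.00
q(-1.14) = -259.52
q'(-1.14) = -1833.99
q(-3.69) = -60.19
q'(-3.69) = 151.39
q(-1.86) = -46.54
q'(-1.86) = -44.80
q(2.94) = -2.60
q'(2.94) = 8.18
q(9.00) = 1.16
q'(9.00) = -0.09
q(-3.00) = -31.20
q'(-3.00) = 6.36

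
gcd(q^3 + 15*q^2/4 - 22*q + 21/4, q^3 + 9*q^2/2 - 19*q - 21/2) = q^2 + 4*q - 21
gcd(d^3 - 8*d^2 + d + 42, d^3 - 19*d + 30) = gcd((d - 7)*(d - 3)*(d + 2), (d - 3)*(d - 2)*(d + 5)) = d - 3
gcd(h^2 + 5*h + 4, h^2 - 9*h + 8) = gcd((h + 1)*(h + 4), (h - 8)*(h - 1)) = 1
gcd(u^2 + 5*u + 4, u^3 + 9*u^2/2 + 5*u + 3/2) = u + 1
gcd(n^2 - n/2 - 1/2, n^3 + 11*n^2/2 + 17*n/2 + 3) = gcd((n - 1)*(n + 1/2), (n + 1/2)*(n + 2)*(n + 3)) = n + 1/2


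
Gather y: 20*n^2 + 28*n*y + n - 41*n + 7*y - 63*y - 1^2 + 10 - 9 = 20*n^2 - 40*n + y*(28*n - 56)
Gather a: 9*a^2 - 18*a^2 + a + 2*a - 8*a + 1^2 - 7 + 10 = -9*a^2 - 5*a + 4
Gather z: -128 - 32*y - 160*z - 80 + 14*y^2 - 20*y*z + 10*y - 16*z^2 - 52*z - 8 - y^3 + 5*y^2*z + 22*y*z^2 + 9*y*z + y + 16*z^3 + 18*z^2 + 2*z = -y^3 + 14*y^2 - 21*y + 16*z^3 + z^2*(22*y + 2) + z*(5*y^2 - 11*y - 210) - 216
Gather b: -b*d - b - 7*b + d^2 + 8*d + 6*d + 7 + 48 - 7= b*(-d - 8) + d^2 + 14*d + 48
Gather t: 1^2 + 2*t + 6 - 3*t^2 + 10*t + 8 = -3*t^2 + 12*t + 15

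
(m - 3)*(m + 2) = m^2 - m - 6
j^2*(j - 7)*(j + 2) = j^4 - 5*j^3 - 14*j^2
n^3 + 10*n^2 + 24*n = n*(n + 4)*(n + 6)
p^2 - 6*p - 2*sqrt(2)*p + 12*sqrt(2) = (p - 6)*(p - 2*sqrt(2))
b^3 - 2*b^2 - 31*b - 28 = (b - 7)*(b + 1)*(b + 4)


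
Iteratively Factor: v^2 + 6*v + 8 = (v + 2)*(v + 4)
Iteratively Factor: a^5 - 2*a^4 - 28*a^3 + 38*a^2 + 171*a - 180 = (a + 3)*(a^4 - 5*a^3 - 13*a^2 + 77*a - 60) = (a - 5)*(a + 3)*(a^3 - 13*a + 12) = (a - 5)*(a - 1)*(a + 3)*(a^2 + a - 12) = (a - 5)*(a - 3)*(a - 1)*(a + 3)*(a + 4)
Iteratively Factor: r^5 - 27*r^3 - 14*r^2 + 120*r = (r + 3)*(r^4 - 3*r^3 - 18*r^2 + 40*r) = (r + 3)*(r + 4)*(r^3 - 7*r^2 + 10*r) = (r - 5)*(r + 3)*(r + 4)*(r^2 - 2*r) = (r - 5)*(r - 2)*(r + 3)*(r + 4)*(r)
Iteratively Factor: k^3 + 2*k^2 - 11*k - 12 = (k + 4)*(k^2 - 2*k - 3) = (k - 3)*(k + 4)*(k + 1)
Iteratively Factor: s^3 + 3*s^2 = (s + 3)*(s^2) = s*(s + 3)*(s)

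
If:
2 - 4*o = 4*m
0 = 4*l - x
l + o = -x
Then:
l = x/4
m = 5*x/4 + 1/2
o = -5*x/4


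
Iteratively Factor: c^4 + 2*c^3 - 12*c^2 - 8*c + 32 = (c + 2)*(c^3 - 12*c + 16) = (c + 2)*(c + 4)*(c^2 - 4*c + 4) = (c - 2)*(c + 2)*(c + 4)*(c - 2)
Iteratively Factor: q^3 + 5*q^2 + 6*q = (q)*(q^2 + 5*q + 6) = q*(q + 2)*(q + 3)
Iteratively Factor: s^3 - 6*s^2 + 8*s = (s - 4)*(s^2 - 2*s) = (s - 4)*(s - 2)*(s)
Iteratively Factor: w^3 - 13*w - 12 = (w + 3)*(w^2 - 3*w - 4) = (w - 4)*(w + 3)*(w + 1)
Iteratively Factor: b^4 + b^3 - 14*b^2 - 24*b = (b - 4)*(b^3 + 5*b^2 + 6*b) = (b - 4)*(b + 3)*(b^2 + 2*b) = (b - 4)*(b + 2)*(b + 3)*(b)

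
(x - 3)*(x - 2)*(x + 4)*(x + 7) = x^4 + 6*x^3 - 21*x^2 - 74*x + 168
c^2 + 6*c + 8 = (c + 2)*(c + 4)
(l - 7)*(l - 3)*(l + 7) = l^3 - 3*l^2 - 49*l + 147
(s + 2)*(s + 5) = s^2 + 7*s + 10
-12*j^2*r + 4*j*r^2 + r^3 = r*(-2*j + r)*(6*j + r)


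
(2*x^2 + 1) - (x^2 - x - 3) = x^2 + x + 4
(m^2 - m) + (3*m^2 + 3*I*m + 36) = 4*m^2 - m + 3*I*m + 36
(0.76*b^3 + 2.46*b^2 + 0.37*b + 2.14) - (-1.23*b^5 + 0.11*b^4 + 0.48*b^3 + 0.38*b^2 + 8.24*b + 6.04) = 1.23*b^5 - 0.11*b^4 + 0.28*b^3 + 2.08*b^2 - 7.87*b - 3.9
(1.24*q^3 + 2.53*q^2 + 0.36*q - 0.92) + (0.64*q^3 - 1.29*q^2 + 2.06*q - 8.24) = 1.88*q^3 + 1.24*q^2 + 2.42*q - 9.16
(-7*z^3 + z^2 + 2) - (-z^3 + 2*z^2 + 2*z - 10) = -6*z^3 - z^2 - 2*z + 12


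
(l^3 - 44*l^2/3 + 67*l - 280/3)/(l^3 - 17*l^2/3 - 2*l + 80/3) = (l - 7)/(l + 2)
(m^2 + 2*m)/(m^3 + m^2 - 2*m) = 1/(m - 1)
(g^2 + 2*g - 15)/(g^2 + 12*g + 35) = (g - 3)/(g + 7)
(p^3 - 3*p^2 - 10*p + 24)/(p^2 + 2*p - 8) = (p^2 - p - 12)/(p + 4)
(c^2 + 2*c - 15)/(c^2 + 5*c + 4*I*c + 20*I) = (c - 3)/(c + 4*I)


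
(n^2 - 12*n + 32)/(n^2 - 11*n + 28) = (n - 8)/(n - 7)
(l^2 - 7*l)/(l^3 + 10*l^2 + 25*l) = (l - 7)/(l^2 + 10*l + 25)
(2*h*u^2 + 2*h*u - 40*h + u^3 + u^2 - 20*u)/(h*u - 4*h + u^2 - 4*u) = (2*h*u + 10*h + u^2 + 5*u)/(h + u)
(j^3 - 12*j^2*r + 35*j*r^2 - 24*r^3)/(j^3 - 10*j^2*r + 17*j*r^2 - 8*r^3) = (-j + 3*r)/(-j + r)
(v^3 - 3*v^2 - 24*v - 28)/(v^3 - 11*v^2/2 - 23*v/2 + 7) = 2*(v + 2)/(2*v - 1)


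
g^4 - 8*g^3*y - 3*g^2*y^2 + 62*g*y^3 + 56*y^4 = (g - 7*y)*(g - 4*y)*(g + y)*(g + 2*y)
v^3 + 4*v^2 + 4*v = v*(v + 2)^2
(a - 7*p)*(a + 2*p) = a^2 - 5*a*p - 14*p^2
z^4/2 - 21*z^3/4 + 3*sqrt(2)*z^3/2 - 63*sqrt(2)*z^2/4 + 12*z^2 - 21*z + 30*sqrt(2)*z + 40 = (z/2 + sqrt(2))*(z - 8)*(z - 5/2)*(z + sqrt(2))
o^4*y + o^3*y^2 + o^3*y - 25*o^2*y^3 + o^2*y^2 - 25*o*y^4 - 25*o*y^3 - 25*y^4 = (o - 5*y)*(o + y)*(o + 5*y)*(o*y + y)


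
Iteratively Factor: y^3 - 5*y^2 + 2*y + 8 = (y - 2)*(y^2 - 3*y - 4) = (y - 4)*(y - 2)*(y + 1)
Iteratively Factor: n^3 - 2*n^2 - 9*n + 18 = (n + 3)*(n^2 - 5*n + 6) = (n - 3)*(n + 3)*(n - 2)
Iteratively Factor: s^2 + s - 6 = (s + 3)*(s - 2)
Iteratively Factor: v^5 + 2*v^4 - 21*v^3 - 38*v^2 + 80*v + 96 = (v + 4)*(v^4 - 2*v^3 - 13*v^2 + 14*v + 24) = (v - 4)*(v + 4)*(v^3 + 2*v^2 - 5*v - 6) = (v - 4)*(v + 1)*(v + 4)*(v^2 + v - 6) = (v - 4)*(v - 2)*(v + 1)*(v + 4)*(v + 3)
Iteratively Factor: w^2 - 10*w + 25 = (w - 5)*(w - 5)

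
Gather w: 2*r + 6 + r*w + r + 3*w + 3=3*r + w*(r + 3) + 9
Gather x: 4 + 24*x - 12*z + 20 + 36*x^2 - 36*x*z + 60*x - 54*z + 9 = 36*x^2 + x*(84 - 36*z) - 66*z + 33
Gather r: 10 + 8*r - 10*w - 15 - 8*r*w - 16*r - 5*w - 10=r*(-8*w - 8) - 15*w - 15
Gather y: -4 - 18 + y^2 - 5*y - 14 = y^2 - 5*y - 36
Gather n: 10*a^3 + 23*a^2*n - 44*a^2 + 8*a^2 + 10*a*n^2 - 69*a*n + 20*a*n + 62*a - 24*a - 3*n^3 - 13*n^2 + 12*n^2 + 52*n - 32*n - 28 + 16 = 10*a^3 - 36*a^2 + 38*a - 3*n^3 + n^2*(10*a - 1) + n*(23*a^2 - 49*a + 20) - 12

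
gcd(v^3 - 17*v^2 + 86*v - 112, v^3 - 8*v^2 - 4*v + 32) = v^2 - 10*v + 16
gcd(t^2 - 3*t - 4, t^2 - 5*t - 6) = t + 1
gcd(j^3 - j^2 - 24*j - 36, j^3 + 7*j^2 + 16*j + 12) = j^2 + 5*j + 6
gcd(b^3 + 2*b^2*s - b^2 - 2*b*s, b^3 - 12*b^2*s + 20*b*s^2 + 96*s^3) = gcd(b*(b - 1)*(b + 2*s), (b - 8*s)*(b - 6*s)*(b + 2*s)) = b + 2*s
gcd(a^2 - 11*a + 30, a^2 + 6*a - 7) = 1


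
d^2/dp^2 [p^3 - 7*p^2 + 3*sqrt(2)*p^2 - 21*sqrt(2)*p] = 6*p - 14 + 6*sqrt(2)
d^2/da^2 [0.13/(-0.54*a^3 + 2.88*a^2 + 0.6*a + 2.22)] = ((0.4212*a - 0.7488)*(-0.54*a^3 + 2.88*a^2 + 0.6*a + 2.22) + 0.13*(-3.24*a^2 + 11.52*a + 1.2)*(-1.62*a^2 + 5.76*a + 0.6))/(-0.54*a^3 + 2.88*a^2 + 0.6*a + 2.22)^3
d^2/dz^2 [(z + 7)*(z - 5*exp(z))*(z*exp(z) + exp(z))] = (z^3 - 20*z^2*exp(z) + 14*z^2 - 200*z*exp(z) + 45*z - 310*exp(z) + 30)*exp(z)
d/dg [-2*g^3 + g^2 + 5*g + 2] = -6*g^2 + 2*g + 5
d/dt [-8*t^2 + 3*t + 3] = 3 - 16*t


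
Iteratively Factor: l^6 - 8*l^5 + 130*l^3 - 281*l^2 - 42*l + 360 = (l - 5)*(l^5 - 3*l^4 - 15*l^3 + 55*l^2 - 6*l - 72) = (l - 5)*(l + 4)*(l^4 - 7*l^3 + 13*l^2 + 3*l - 18) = (l - 5)*(l - 3)*(l + 4)*(l^3 - 4*l^2 + l + 6) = (l - 5)*(l - 3)^2*(l + 4)*(l^2 - l - 2) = (l - 5)*(l - 3)^2*(l - 2)*(l + 4)*(l + 1)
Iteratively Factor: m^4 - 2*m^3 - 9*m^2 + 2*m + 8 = (m - 4)*(m^3 + 2*m^2 - m - 2) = (m - 4)*(m - 1)*(m^2 + 3*m + 2) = (m - 4)*(m - 1)*(m + 1)*(m + 2)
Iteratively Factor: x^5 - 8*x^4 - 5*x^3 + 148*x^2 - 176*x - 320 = (x + 1)*(x^4 - 9*x^3 + 4*x^2 + 144*x - 320) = (x - 4)*(x + 1)*(x^3 - 5*x^2 - 16*x + 80) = (x - 4)^2*(x + 1)*(x^2 - x - 20) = (x - 5)*(x - 4)^2*(x + 1)*(x + 4)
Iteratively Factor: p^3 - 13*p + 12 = (p + 4)*(p^2 - 4*p + 3) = (p - 3)*(p + 4)*(p - 1)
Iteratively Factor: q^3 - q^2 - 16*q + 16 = (q + 4)*(q^2 - 5*q + 4) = (q - 1)*(q + 4)*(q - 4)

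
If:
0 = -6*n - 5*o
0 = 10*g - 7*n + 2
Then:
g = -7*o/12 - 1/5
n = -5*o/6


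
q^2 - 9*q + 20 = (q - 5)*(q - 4)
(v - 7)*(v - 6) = v^2 - 13*v + 42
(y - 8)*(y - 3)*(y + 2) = y^3 - 9*y^2 + 2*y + 48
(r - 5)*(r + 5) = r^2 - 25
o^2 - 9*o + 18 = (o - 6)*(o - 3)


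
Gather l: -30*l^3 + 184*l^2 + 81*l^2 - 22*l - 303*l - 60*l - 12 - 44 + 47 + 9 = -30*l^3 + 265*l^2 - 385*l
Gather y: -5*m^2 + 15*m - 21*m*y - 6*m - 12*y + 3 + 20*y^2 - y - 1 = -5*m^2 + 9*m + 20*y^2 + y*(-21*m - 13) + 2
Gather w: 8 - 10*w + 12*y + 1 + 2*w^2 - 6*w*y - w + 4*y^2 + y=2*w^2 + w*(-6*y - 11) + 4*y^2 + 13*y + 9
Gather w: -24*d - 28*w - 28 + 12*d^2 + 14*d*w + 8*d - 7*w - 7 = 12*d^2 - 16*d + w*(14*d - 35) - 35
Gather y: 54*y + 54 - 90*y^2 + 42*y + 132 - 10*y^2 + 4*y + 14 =-100*y^2 + 100*y + 200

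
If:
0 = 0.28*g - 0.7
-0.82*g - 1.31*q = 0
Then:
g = 2.50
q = -1.56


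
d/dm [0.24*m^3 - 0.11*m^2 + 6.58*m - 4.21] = 0.72*m^2 - 0.22*m + 6.58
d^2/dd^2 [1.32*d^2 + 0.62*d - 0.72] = 2.64000000000000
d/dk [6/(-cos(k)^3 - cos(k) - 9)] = 6*(3*sin(k)^2 - 4)*sin(k)/(cos(k)^3 + cos(k) + 9)^2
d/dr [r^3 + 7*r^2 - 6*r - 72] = 3*r^2 + 14*r - 6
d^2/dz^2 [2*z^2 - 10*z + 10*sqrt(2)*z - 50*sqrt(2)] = 4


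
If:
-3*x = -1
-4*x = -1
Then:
No Solution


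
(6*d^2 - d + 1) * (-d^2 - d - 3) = -6*d^4 - 5*d^3 - 18*d^2 + 2*d - 3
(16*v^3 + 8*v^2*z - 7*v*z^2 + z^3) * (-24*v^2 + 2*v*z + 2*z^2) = -384*v^5 - 160*v^4*z + 216*v^3*z^2 - 22*v^2*z^3 - 12*v*z^4 + 2*z^5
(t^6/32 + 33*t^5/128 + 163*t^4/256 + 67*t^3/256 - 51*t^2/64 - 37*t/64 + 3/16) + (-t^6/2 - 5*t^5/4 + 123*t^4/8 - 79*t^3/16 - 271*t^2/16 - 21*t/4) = -15*t^6/32 - 127*t^5/128 + 4099*t^4/256 - 1197*t^3/256 - 1135*t^2/64 - 373*t/64 + 3/16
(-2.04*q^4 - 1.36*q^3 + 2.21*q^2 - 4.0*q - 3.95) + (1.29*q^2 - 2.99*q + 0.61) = -2.04*q^4 - 1.36*q^3 + 3.5*q^2 - 6.99*q - 3.34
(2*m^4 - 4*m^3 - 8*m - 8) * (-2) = -4*m^4 + 8*m^3 + 16*m + 16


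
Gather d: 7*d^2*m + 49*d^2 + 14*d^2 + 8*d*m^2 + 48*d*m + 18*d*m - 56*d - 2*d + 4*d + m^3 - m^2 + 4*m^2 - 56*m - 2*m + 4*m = d^2*(7*m + 63) + d*(8*m^2 + 66*m - 54) + m^3 + 3*m^2 - 54*m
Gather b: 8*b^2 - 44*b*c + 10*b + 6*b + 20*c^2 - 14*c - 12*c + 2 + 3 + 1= 8*b^2 + b*(16 - 44*c) + 20*c^2 - 26*c + 6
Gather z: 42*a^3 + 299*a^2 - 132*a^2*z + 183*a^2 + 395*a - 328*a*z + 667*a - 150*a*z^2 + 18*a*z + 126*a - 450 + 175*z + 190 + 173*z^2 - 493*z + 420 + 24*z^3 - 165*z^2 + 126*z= 42*a^3 + 482*a^2 + 1188*a + 24*z^3 + z^2*(8 - 150*a) + z*(-132*a^2 - 310*a - 192) + 160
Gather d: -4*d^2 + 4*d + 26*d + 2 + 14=-4*d^2 + 30*d + 16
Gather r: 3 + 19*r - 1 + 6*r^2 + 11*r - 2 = 6*r^2 + 30*r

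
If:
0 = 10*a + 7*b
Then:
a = -7*b/10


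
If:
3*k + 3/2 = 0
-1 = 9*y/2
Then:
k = -1/2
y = -2/9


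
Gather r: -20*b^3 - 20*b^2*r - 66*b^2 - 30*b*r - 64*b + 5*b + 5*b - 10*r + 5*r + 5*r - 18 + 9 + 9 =-20*b^3 - 66*b^2 - 54*b + r*(-20*b^2 - 30*b)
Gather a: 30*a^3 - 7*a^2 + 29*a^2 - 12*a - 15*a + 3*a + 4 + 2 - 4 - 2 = 30*a^3 + 22*a^2 - 24*a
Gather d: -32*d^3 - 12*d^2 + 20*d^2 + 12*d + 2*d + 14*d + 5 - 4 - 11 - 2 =-32*d^3 + 8*d^2 + 28*d - 12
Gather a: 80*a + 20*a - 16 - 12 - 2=100*a - 30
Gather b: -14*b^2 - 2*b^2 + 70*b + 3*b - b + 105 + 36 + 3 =-16*b^2 + 72*b + 144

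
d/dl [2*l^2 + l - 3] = 4*l + 1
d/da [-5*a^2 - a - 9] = -10*a - 1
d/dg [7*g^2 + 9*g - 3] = 14*g + 9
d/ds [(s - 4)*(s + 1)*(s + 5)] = 3*s^2 + 4*s - 19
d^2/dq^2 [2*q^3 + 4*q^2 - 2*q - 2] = 12*q + 8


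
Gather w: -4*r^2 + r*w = -4*r^2 + r*w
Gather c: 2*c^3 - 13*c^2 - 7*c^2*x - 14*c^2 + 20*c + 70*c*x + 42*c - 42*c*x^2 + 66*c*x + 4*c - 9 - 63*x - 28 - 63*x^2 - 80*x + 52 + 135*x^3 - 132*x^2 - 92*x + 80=2*c^3 + c^2*(-7*x - 27) + c*(-42*x^2 + 136*x + 66) + 135*x^3 - 195*x^2 - 235*x + 95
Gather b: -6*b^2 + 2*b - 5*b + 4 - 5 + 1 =-6*b^2 - 3*b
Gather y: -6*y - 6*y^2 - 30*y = -6*y^2 - 36*y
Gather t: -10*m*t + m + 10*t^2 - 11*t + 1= m + 10*t^2 + t*(-10*m - 11) + 1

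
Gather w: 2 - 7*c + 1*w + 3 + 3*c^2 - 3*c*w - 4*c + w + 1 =3*c^2 - 11*c + w*(2 - 3*c) + 6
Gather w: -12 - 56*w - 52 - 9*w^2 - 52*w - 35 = -9*w^2 - 108*w - 99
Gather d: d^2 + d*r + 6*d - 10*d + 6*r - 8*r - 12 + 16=d^2 + d*(r - 4) - 2*r + 4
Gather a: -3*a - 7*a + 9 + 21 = 30 - 10*a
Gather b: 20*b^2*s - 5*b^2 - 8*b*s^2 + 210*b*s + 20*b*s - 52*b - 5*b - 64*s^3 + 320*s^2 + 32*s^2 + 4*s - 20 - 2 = b^2*(20*s - 5) + b*(-8*s^2 + 230*s - 57) - 64*s^3 + 352*s^2 + 4*s - 22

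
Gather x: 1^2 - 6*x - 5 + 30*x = 24*x - 4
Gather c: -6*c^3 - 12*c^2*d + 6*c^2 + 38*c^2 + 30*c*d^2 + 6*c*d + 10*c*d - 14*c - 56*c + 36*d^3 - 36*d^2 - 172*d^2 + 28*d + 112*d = -6*c^3 + c^2*(44 - 12*d) + c*(30*d^2 + 16*d - 70) + 36*d^3 - 208*d^2 + 140*d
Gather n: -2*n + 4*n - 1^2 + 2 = 2*n + 1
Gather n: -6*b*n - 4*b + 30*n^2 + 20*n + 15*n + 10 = -4*b + 30*n^2 + n*(35 - 6*b) + 10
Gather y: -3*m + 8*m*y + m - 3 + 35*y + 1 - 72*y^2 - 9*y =-2*m - 72*y^2 + y*(8*m + 26) - 2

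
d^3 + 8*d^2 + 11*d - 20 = (d - 1)*(d + 4)*(d + 5)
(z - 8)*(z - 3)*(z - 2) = z^3 - 13*z^2 + 46*z - 48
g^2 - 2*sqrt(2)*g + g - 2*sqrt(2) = (g + 1)*(g - 2*sqrt(2))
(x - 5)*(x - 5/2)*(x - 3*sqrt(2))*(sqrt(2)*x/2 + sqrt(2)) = sqrt(2)*x^4/2 - 11*sqrt(2)*x^3/4 - 3*x^3 - 5*sqrt(2)*x^2/4 + 33*x^2/2 + 15*x/2 + 25*sqrt(2)*x/2 - 75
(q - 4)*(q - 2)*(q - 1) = q^3 - 7*q^2 + 14*q - 8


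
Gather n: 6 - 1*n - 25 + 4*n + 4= 3*n - 15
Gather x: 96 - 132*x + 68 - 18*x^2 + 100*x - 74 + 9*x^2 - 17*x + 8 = -9*x^2 - 49*x + 98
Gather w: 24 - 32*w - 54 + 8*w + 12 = -24*w - 18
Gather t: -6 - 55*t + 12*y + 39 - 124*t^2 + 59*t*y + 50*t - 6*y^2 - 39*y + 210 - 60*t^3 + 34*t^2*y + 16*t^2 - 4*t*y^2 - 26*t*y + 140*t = -60*t^3 + t^2*(34*y - 108) + t*(-4*y^2 + 33*y + 135) - 6*y^2 - 27*y + 243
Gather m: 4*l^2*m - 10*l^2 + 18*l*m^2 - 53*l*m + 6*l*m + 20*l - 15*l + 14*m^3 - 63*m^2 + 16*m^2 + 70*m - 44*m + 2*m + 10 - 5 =-10*l^2 + 5*l + 14*m^3 + m^2*(18*l - 47) + m*(4*l^2 - 47*l + 28) + 5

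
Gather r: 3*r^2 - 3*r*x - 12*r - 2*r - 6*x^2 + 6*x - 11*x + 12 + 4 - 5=3*r^2 + r*(-3*x - 14) - 6*x^2 - 5*x + 11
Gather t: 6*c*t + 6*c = 6*c*t + 6*c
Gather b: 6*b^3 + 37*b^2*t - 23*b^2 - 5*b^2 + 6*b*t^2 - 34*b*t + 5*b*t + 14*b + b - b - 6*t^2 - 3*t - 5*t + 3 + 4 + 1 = 6*b^3 + b^2*(37*t - 28) + b*(6*t^2 - 29*t + 14) - 6*t^2 - 8*t + 8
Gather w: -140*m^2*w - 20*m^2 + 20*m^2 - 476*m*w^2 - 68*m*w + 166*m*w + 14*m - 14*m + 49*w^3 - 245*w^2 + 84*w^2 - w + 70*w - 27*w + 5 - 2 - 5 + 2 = 49*w^3 + w^2*(-476*m - 161) + w*(-140*m^2 + 98*m + 42)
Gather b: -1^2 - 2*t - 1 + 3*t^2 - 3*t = 3*t^2 - 5*t - 2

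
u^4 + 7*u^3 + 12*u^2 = u^2*(u + 3)*(u + 4)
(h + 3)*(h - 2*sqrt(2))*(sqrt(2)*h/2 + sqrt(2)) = sqrt(2)*h^3/2 - 2*h^2 + 5*sqrt(2)*h^2/2 - 10*h + 3*sqrt(2)*h - 12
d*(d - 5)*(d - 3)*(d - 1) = d^4 - 9*d^3 + 23*d^2 - 15*d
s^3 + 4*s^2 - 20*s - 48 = (s - 4)*(s + 2)*(s + 6)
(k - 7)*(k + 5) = k^2 - 2*k - 35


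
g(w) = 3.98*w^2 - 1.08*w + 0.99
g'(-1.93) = -16.44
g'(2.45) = 18.42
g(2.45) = 22.23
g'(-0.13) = -2.11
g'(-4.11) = -33.80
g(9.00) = 313.65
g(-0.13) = 1.20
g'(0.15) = 0.11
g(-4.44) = 84.25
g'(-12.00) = -96.60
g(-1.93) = 17.90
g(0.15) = 0.92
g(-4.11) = 72.66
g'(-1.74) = -14.93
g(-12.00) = 587.07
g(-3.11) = 42.84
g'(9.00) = 70.56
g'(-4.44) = -36.42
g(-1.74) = 14.92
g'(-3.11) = -25.84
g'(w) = 7.96*w - 1.08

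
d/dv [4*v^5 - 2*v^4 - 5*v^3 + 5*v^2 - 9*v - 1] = 20*v^4 - 8*v^3 - 15*v^2 + 10*v - 9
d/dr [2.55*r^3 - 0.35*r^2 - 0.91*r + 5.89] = 7.65*r^2 - 0.7*r - 0.91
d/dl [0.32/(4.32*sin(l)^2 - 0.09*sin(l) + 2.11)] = (0.0288 - 2.7648*sin(l))*cos(l)/(4.32*sin(l)^2 - 0.09*sin(l) + 2.11)^2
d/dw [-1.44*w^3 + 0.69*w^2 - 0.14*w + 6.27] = -4.32*w^2 + 1.38*w - 0.14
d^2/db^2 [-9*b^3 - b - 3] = -54*b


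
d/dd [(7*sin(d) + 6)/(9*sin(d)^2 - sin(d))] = 3*(-21*cos(d) - 36/tan(d) + 2*cos(d)/sin(d)^2)/(9*sin(d) - 1)^2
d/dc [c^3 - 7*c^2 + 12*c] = 3*c^2 - 14*c + 12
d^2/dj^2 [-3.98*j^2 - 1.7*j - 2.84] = -7.96000000000000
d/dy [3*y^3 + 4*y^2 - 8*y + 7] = 9*y^2 + 8*y - 8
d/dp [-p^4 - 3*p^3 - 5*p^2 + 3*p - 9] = -4*p^3 - 9*p^2 - 10*p + 3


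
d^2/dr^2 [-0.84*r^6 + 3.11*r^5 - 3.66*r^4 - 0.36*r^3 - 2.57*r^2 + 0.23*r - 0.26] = -25.2*r^4 + 62.2*r^3 - 43.92*r^2 - 2.16*r - 5.14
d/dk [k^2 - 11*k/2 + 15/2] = 2*k - 11/2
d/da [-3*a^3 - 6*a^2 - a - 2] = -9*a^2 - 12*a - 1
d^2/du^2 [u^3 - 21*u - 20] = 6*u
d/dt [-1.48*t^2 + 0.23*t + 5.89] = 0.23 - 2.96*t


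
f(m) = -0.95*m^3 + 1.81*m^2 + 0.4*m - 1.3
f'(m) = -2.85*m^2 + 3.62*m + 0.4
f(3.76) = -24.71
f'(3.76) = -26.28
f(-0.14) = -1.32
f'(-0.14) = -0.16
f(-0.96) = 0.82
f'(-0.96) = -5.70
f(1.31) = 0.19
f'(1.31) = 0.25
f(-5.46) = 205.11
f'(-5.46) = -104.33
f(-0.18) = -1.31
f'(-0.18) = -0.34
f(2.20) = -1.78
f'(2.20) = -5.43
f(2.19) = -1.72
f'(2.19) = -5.34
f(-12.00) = 1896.14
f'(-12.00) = -453.44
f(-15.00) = 3606.20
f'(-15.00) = -695.15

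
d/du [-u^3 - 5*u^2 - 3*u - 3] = -3*u^2 - 10*u - 3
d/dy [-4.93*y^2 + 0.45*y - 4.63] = 0.45 - 9.86*y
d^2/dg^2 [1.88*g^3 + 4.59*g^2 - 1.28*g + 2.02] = 11.28*g + 9.18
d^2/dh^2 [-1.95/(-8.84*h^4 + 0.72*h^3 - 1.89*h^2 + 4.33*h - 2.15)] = ((-206.856*h^2 + 8.424*h - 7.371)*(8.84*h^4 - 0.72*h^3 + 1.89*h^2 - 4.33*h + 2.15) + 1.95*(35.36*h^3 - 2.16*h^2 + 3.78*h - 4.33)*(70.72*h^3 - 4.32*h^2 + 7.56*h - 8.66))/(8.84*h^4 - 0.72*h^3 + 1.89*h^2 - 4.33*h + 2.15)^3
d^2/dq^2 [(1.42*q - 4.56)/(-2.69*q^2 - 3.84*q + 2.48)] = (-(1.42*q - 4.56)*(5.38*q + 3.84)*(10.76*q + 7.68) + (22.9188*q - 13.6272)*(2.69*q^2 + 3.84*q - 2.48))/(2.69*q^2 + 3.84*q - 2.48)^3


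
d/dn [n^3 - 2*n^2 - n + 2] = 3*n^2 - 4*n - 1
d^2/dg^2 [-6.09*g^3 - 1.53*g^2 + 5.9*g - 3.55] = -36.54*g - 3.06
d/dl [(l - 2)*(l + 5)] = 2*l + 3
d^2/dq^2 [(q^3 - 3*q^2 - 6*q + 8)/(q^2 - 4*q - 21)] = 2*(19*q^3 + 87*q^2 + 849*q - 523)/(q^6 - 12*q^5 - 15*q^4 + 440*q^3 + 315*q^2 - 5292*q - 9261)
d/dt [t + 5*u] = 1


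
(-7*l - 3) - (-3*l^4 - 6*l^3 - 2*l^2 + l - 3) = 3*l^4 + 6*l^3 + 2*l^2 - 8*l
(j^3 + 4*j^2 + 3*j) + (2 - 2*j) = j^3 + 4*j^2 + j + 2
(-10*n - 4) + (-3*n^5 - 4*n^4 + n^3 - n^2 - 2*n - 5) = -3*n^5 - 4*n^4 + n^3 - n^2 - 12*n - 9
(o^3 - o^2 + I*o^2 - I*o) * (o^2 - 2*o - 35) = o^5 - 3*o^4 + I*o^4 - 33*o^3 - 3*I*o^3 + 35*o^2 - 33*I*o^2 + 35*I*o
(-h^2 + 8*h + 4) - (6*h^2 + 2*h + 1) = -7*h^2 + 6*h + 3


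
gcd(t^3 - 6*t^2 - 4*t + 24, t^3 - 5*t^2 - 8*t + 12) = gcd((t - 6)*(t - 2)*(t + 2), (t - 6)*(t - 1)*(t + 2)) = t^2 - 4*t - 12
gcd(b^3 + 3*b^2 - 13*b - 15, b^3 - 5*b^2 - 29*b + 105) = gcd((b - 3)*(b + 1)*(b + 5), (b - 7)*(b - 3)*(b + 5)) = b^2 + 2*b - 15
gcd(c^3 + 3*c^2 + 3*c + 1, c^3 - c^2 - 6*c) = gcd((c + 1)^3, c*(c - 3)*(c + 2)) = 1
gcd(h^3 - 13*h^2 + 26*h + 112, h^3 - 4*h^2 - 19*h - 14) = h^2 - 5*h - 14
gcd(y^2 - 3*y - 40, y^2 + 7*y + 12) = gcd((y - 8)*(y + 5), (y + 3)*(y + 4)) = 1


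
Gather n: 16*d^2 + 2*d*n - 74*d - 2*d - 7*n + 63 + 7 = 16*d^2 - 76*d + n*(2*d - 7) + 70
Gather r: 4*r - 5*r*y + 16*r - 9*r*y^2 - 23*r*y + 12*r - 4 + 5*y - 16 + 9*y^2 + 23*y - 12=r*(-9*y^2 - 28*y + 32) + 9*y^2 + 28*y - 32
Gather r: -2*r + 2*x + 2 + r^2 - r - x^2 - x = r^2 - 3*r - x^2 + x + 2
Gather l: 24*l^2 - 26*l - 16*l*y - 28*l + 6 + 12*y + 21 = 24*l^2 + l*(-16*y - 54) + 12*y + 27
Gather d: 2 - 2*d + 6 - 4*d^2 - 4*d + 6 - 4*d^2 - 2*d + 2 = -8*d^2 - 8*d + 16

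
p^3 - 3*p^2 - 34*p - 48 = (p - 8)*(p + 2)*(p + 3)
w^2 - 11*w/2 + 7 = (w - 7/2)*(w - 2)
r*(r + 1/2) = r^2 + r/2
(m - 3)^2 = m^2 - 6*m + 9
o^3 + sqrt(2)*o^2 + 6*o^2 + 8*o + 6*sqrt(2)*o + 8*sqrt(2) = (o + 2)*(o + 4)*(o + sqrt(2))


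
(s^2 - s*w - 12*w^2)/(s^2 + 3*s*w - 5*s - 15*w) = (s - 4*w)/(s - 5)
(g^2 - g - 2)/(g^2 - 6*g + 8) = (g + 1)/(g - 4)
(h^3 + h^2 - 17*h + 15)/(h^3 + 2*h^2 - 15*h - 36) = (h^3 + h^2 - 17*h + 15)/(h^3 + 2*h^2 - 15*h - 36)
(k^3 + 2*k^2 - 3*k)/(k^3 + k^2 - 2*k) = (k + 3)/(k + 2)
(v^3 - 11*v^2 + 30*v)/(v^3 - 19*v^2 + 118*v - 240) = v/(v - 8)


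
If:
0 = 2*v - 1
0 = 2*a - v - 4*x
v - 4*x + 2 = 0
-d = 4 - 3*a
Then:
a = 3/2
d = 1/2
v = 1/2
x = 5/8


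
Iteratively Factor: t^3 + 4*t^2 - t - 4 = (t + 1)*(t^2 + 3*t - 4) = (t + 1)*(t + 4)*(t - 1)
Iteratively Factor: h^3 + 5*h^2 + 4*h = (h + 4)*(h^2 + h) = h*(h + 4)*(h + 1)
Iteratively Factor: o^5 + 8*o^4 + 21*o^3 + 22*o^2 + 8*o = (o + 2)*(o^4 + 6*o^3 + 9*o^2 + 4*o) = (o + 2)*(o + 4)*(o^3 + 2*o^2 + o) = (o + 1)*(o + 2)*(o + 4)*(o^2 + o) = o*(o + 1)*(o + 2)*(o + 4)*(o + 1)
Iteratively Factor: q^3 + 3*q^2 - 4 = (q + 2)*(q^2 + q - 2) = (q + 2)^2*(q - 1)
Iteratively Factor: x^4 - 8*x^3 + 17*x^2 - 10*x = (x - 2)*(x^3 - 6*x^2 + 5*x) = (x - 5)*(x - 2)*(x^2 - x) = x*(x - 5)*(x - 2)*(x - 1)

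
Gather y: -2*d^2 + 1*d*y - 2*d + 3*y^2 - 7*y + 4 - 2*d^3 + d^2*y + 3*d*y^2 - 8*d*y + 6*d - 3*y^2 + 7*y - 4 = -2*d^3 - 2*d^2 + 3*d*y^2 + 4*d + y*(d^2 - 7*d)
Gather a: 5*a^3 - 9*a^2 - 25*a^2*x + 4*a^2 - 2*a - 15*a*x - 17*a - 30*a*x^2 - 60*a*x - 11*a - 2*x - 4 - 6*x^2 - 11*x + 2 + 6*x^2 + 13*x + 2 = 5*a^3 + a^2*(-25*x - 5) + a*(-30*x^2 - 75*x - 30)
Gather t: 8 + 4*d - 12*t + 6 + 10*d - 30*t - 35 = 14*d - 42*t - 21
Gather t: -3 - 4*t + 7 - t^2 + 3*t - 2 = -t^2 - t + 2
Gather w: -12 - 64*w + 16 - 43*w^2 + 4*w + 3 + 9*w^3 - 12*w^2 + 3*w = 9*w^3 - 55*w^2 - 57*w + 7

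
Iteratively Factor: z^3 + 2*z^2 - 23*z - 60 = (z - 5)*(z^2 + 7*z + 12) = (z - 5)*(z + 4)*(z + 3)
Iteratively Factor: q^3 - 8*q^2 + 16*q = (q - 4)*(q^2 - 4*q) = q*(q - 4)*(q - 4)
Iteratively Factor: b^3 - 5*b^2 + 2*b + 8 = (b - 2)*(b^2 - 3*b - 4) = (b - 4)*(b - 2)*(b + 1)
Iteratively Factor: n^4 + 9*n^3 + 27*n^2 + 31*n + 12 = (n + 1)*(n^3 + 8*n^2 + 19*n + 12) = (n + 1)*(n + 4)*(n^2 + 4*n + 3) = (n + 1)*(n + 3)*(n + 4)*(n + 1)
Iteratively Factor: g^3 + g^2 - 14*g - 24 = (g + 2)*(g^2 - g - 12) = (g - 4)*(g + 2)*(g + 3)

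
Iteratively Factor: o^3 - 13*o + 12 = (o - 1)*(o^2 + o - 12) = (o - 3)*(o - 1)*(o + 4)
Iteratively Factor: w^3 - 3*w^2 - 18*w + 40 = (w - 5)*(w^2 + 2*w - 8) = (w - 5)*(w - 2)*(w + 4)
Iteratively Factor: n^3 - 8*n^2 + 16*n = (n)*(n^2 - 8*n + 16) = n*(n - 4)*(n - 4)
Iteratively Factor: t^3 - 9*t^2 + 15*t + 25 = (t - 5)*(t^2 - 4*t - 5) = (t - 5)^2*(t + 1)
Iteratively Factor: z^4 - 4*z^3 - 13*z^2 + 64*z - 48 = (z - 1)*(z^3 - 3*z^2 - 16*z + 48) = (z - 4)*(z - 1)*(z^2 + z - 12) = (z - 4)*(z - 3)*(z - 1)*(z + 4)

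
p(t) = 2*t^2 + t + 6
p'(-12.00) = -47.00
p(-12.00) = 282.00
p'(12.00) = 49.00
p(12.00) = 306.00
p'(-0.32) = -0.28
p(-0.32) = 5.88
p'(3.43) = 14.72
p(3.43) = 32.96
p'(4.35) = 18.40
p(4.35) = 48.20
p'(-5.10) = -19.40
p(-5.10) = 52.92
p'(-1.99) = -6.96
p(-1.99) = 11.93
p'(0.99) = 4.96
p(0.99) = 8.95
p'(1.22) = 5.88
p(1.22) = 10.20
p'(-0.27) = -0.08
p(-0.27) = 5.88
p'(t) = 4*t + 1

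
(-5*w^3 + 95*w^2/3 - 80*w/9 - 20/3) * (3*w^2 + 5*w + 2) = -15*w^5 + 70*w^4 + 365*w^3/3 - 10*w^2/9 - 460*w/9 - 40/3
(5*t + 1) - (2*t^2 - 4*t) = -2*t^2 + 9*t + 1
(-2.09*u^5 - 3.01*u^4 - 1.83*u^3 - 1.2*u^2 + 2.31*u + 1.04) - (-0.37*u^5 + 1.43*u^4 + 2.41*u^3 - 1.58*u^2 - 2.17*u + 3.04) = -1.72*u^5 - 4.44*u^4 - 4.24*u^3 + 0.38*u^2 + 4.48*u - 2.0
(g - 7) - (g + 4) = -11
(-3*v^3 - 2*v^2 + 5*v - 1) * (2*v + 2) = -6*v^4 - 10*v^3 + 6*v^2 + 8*v - 2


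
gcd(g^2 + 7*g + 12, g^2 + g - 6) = g + 3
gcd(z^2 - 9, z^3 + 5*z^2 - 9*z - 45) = z^2 - 9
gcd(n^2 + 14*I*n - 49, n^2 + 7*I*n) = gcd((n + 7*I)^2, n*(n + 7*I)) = n + 7*I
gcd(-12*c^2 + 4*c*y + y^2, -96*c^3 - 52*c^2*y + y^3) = 6*c + y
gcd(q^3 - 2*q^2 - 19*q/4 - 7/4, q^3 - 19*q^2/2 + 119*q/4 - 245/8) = q - 7/2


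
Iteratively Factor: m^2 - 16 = (m - 4)*(m + 4)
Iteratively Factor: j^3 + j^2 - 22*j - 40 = (j + 4)*(j^2 - 3*j - 10) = (j - 5)*(j + 4)*(j + 2)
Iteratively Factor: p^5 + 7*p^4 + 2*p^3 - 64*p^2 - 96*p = (p + 2)*(p^4 + 5*p^3 - 8*p^2 - 48*p) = (p + 2)*(p + 4)*(p^3 + p^2 - 12*p) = (p + 2)*(p + 4)^2*(p^2 - 3*p) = p*(p + 2)*(p + 4)^2*(p - 3)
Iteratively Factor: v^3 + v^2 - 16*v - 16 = (v - 4)*(v^2 + 5*v + 4) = (v - 4)*(v + 1)*(v + 4)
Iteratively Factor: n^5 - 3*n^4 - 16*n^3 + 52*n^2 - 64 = (n + 1)*(n^4 - 4*n^3 - 12*n^2 + 64*n - 64) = (n - 2)*(n + 1)*(n^3 - 2*n^2 - 16*n + 32) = (n - 2)*(n + 1)*(n + 4)*(n^2 - 6*n + 8) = (n - 2)^2*(n + 1)*(n + 4)*(n - 4)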